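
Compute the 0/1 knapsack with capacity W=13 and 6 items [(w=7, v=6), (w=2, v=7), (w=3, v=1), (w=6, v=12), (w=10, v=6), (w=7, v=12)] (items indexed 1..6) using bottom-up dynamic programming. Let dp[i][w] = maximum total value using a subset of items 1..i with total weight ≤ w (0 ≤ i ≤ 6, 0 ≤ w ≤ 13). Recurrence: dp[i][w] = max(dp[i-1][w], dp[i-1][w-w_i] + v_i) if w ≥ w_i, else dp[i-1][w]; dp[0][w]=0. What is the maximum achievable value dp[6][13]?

i\w   0   1   2   3   4   5   6   7   8   9  10  11  12  13
  0   0   0   0   0   0   0   0   0   0   0   0   0   0   0
  1   0   0   0   0   0   0   0   6   6   6   6   6   6   6
  2   0   0   7   7   7   7   7   7   7  13  13  13  13  13
  3   0   0   7   7   7   8   8   8   8  13  13  13  14  14
  4   0   0   7   7   7   8  12  12  19  19  19  20  20  20
  5   0   0   7   7   7   8  12  12  19  19  19  20  20  20
  6   0   0   7   7   7   8  12  12  19  19  19  20  20  24

24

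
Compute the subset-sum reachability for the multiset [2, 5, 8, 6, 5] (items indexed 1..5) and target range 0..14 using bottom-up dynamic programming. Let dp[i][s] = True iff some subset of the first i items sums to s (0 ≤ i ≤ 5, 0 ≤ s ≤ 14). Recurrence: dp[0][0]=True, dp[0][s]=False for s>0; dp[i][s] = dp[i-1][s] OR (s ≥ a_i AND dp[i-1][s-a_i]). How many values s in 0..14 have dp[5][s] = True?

11

i\s   0   1   2   3   4   5   6   7   8   9  10  11  12  13  14
  0   T   F   F   F   F   F   F   F   F   F   F   F   F   F   F
  1   T   F   T   F   F   F   F   F   F   F   F   F   F   F   F
  2   T   F   T   F   F   T   F   T   F   F   F   F   F   F   F
  3   T   F   T   F   F   T   F   T   T   F   T   F   F   T   F
  4   T   F   T   F   F   T   T   T   T   F   T   T   F   T   T
  5   T   F   T   F   F   T   T   T   T   F   T   T   T   T   T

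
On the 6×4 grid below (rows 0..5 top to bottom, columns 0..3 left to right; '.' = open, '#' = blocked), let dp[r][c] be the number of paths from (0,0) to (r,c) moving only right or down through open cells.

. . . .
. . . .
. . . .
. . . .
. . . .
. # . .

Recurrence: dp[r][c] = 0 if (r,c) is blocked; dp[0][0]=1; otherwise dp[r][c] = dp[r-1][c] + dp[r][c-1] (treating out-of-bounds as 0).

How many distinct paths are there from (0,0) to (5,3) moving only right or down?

r\c   0   1   2   3
  0   1   1   1   1
  1   1   2   3   4
  2   1   3   6  10
  3   1   4  10  20
  4   1   5  15  35
  5   1   0  15  50

50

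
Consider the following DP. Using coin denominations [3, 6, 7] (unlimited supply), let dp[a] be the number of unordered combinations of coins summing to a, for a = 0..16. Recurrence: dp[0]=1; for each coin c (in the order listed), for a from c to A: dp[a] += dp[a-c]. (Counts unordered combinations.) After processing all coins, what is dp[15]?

after  coin     0     1     2     3     4     5     6     7     8     9    10    11    12    13    14    15    16
          3     1     0     0     1     0     0     1     0     0     1     0     0     1     0     0     1     0
          6     1     0     0     1     0     0     2     0     0     2     0     0     3     0     0     3     0
          7     1     0     0     1     0     0     2     1     0     2     1     0     3     2     1     3     2

3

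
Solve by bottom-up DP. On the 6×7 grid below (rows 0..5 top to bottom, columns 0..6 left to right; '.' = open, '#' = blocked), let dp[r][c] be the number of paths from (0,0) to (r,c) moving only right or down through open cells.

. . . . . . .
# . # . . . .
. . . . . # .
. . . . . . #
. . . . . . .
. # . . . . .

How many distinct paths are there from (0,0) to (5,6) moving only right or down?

71

r\c   0   1   2   3   4   5   6
  0   1   1   1   1   1   1   1
  1   0   1   0   1   2   3   4
  2   0   1   1   2   4   0   4
  3   0   1   2   4   8   8   0
  4   0   1   3   7  15  23  23
  5   0   0   3  10  25  48  71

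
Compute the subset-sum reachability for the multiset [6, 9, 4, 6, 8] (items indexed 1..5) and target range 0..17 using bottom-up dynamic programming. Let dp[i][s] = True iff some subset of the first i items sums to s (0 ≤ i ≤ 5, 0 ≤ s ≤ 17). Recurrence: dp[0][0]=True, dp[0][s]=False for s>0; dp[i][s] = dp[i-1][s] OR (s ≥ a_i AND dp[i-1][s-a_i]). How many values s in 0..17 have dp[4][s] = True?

9

i\s   0   1   2   3   4   5   6   7   8   9  10  11  12  13  14  15  16  17
  0   T   F   F   F   F   F   F   F   F   F   F   F   F   F   F   F   F   F
  1   T   F   F   F   F   F   T   F   F   F   F   F   F   F   F   F   F   F
  2   T   F   F   F   F   F   T   F   F   T   F   F   F   F   F   T   F   F
  3   T   F   F   F   T   F   T   F   F   T   T   F   F   T   F   T   F   F
  4   T   F   F   F   T   F   T   F   F   T   T   F   T   T   F   T   T   F
  5   T   F   F   F   T   F   T   F   T   T   T   F   T   T   T   T   T   T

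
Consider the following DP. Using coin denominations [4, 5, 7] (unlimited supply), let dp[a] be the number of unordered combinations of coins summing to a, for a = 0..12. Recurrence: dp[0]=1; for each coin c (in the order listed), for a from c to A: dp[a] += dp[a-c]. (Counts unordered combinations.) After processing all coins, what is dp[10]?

1

after  coin     0     1     2     3     4     5     6     7     8     9    10    11    12
          4     1     0     0     0     1     0     0     0     1     0     0     0     1
          5     1     0     0     0     1     1     0     0     1     1     1     0     1
          7     1     0     0     0     1     1     0     1     1     1     1     1     2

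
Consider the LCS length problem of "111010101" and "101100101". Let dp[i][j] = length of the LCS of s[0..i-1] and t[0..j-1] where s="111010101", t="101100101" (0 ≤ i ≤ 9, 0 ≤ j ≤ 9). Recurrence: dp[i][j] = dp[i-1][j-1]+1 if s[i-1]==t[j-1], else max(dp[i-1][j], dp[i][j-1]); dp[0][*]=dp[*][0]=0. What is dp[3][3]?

2

   ''  1  0  1  1  0  0  1  0  1
''  0  0  0  0  0  0  0  0  0  0
 1  0  1  1  1  1  1  1  1  1  1
 1  0  1  1  2  2  2  2  2  2  2
 1  0  1  1  2  3  3  3  3  3  3
 0  0  1  2  2  3  4  4  4  4  4
 1  0  1  2  3  3  4  4  5  5  5
 0  0  1  2  3  3  4  5  5  6  6
 1  0  1  2  3  4  4  5  6  6  7
 0  0  1  2  3  4  5  5  6  7  7
 1  0  1  2  3  4  5  5  6  7  8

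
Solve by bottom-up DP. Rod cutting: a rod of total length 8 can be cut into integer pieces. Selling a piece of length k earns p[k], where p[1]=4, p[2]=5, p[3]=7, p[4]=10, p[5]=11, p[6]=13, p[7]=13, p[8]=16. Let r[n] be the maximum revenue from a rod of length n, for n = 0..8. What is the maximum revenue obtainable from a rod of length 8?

32

   n    0    1    2    3    4    5    6    7    8
r[n]    0    4    8   12   16   20   24   28   32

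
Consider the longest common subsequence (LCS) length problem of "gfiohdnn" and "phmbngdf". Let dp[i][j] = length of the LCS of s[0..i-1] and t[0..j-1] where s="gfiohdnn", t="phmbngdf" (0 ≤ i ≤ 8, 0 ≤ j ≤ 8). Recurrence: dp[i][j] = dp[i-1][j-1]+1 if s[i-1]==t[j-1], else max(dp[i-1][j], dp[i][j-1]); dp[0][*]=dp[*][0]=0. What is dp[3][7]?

   ''  p  h  m  b  n  g  d  f
''  0  0  0  0  0  0  0  0  0
 g  0  0  0  0  0  0  1  1  1
 f  0  0  0  0  0  0  1  1  2
 i  0  0  0  0  0  0  1  1  2
 o  0  0  0  0  0  0  1  1  2
 h  0  0  1  1  1  1  1  1  2
 d  0  0  1  1  1  1  1  2  2
 n  0  0  1  1  1  2  2  2  2
 n  0  0  1  1  1  2  2  2  2

1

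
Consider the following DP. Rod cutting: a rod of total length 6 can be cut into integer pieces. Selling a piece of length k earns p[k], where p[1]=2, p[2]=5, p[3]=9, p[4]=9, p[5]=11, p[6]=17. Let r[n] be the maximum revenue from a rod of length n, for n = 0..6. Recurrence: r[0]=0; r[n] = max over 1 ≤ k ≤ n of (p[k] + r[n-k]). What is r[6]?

18

   n    0    1    2    3    4    5    6
r[n]    0    2    5    9   11   14   18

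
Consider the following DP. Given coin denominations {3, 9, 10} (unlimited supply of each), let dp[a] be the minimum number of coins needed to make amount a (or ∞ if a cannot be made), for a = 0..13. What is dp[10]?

1

 a  0  1  2  3  4  5  6  7  8  9 10 11 12 13
dp  0  -  -  1  -  -  2  -  -  1  1  -  2  2
(- denotes ∞ / unreachable)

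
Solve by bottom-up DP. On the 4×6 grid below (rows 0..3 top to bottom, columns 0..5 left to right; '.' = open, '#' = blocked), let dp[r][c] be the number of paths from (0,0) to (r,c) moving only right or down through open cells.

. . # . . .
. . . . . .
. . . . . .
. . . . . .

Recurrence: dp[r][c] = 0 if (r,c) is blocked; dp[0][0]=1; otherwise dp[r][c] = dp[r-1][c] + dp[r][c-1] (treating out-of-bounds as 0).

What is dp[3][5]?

36

r\c   0   1   2   3   4   5
  0   1   1   0   0   0   0
  1   1   2   2   2   2   2
  2   1   3   5   7   9  11
  3   1   4   9  16  25  36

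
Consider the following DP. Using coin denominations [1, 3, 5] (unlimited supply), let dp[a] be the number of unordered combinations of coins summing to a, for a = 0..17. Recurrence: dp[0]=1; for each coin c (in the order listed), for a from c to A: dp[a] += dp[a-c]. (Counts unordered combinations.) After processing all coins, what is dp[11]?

after  coin     0     1     2     3     4     5     6     7     8     9    10    11    12    13    14    15    16    17
          1     1     1     1     1     1     1     1     1     1     1     1     1     1     1     1     1     1     1
          3     1     1     1     2     2     2     3     3     3     4     4     4     5     5     5     6     6     6
          5     1     1     1     2     2     3     4     4     5     6     7     8     9    10    11    13    14    15

8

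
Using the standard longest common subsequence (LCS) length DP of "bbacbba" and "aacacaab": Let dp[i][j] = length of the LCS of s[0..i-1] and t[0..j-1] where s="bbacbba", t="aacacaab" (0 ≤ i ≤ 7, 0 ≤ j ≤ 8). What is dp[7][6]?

3

   ''  a  a  c  a  c  a  a  b
''  0  0  0  0  0  0  0  0  0
 b  0  0  0  0  0  0  0  0  1
 b  0  0  0  0  0  0  0  0  1
 a  0  1  1  1  1  1  1  1  1
 c  0  1  1  2  2  2  2  2  2
 b  0  1  1  2  2  2  2  2  3
 b  0  1  1  2  2  2  2  2  3
 a  0  1  2  2  3  3  3  3  3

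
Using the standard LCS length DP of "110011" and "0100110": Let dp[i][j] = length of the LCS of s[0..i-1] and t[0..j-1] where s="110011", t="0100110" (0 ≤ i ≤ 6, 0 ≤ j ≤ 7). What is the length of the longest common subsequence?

   ''  0  1  0  0  1  1  0
''  0  0  0  0  0  0  0  0
 1  0  0  1  1  1  1  1  1
 1  0  0  1  1  1  2  2  2
 0  0  1  1  2  2  2  2  3
 0  0  1  1  2  3  3  3  3
 1  0  1  2  2  3  4  4  4
 1  0  1  2  2  3  4  5  5

5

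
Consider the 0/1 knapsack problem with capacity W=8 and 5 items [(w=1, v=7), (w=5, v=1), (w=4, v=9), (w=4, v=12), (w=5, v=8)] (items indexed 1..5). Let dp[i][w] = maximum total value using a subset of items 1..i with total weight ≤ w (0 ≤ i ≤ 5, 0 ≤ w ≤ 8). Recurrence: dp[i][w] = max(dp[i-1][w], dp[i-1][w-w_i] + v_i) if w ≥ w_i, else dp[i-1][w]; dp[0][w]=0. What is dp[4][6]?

i\w   0   1   2   3   4   5   6   7   8
  0   0   0   0   0   0   0   0   0   0
  1   0   7   7   7   7   7   7   7   7
  2   0   7   7   7   7   7   8   8   8
  3   0   7   7   7   9  16  16  16  16
  4   0   7   7   7  12  19  19  19  21
  5   0   7   7   7  12  19  19  19  21

19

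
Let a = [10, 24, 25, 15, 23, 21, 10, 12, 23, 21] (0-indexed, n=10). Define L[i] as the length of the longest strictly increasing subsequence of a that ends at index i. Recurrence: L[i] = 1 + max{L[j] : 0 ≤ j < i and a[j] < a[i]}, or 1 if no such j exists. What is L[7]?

2

   i    0    1    2    3    4    5    6    7    8    9
a[i]   10   24   25   15   23   21   10   12   23   21
L[i]    1    2    3    2    3    3    1    2    4    3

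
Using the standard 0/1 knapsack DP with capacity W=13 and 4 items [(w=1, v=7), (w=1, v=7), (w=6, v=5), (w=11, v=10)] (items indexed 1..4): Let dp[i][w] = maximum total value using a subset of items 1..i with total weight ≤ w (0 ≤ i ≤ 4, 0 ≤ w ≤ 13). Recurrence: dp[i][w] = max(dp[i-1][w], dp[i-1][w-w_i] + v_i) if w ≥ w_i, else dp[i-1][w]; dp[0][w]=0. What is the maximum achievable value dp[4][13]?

i\w   0   1   2   3   4   5   6   7   8   9  10  11  12  13
  0   0   0   0   0   0   0   0   0   0   0   0   0   0   0
  1   0   7   7   7   7   7   7   7   7   7   7   7   7   7
  2   0   7  14  14  14  14  14  14  14  14  14  14  14  14
  3   0   7  14  14  14  14  14  14  19  19  19  19  19  19
  4   0   7  14  14  14  14  14  14  19  19  19  19  19  24

24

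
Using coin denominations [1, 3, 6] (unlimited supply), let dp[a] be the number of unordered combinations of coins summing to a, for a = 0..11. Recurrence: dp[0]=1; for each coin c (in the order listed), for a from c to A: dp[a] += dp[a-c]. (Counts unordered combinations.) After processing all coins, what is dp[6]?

4

after  coin     0     1     2     3     4     5     6     7     8     9    10    11
          1     1     1     1     1     1     1     1     1     1     1     1     1
          3     1     1     1     2     2     2     3     3     3     4     4     4
          6     1     1     1     2     2     2     4     4     4     6     6     6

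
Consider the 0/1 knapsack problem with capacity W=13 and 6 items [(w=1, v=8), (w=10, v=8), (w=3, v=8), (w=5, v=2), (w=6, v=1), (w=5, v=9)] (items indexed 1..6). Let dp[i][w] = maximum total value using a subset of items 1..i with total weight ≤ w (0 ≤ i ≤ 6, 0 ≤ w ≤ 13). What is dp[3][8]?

i\w   0   1   2   3   4   5   6   7   8   9  10  11  12  13
  0   0   0   0   0   0   0   0   0   0   0   0   0   0   0
  1   0   8   8   8   8   8   8   8   8   8   8   8   8   8
  2   0   8   8   8   8   8   8   8   8   8   8  16  16  16
  3   0   8   8   8  16  16  16  16  16  16  16  16  16  16
  4   0   8   8   8  16  16  16  16  16  18  18  18  18  18
  5   0   8   8   8  16  16  16  16  16  18  18  18  18  18
  6   0   8   8   8  16  16  17  17  17  25  25  25  25  25

16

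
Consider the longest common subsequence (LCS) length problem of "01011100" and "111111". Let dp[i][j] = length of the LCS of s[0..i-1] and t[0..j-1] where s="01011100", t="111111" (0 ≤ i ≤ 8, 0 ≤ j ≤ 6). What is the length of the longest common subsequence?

4

   ''  1  1  1  1  1  1
''  0  0  0  0  0  0  0
 0  0  0  0  0  0  0  0
 1  0  1  1  1  1  1  1
 0  0  1  1  1  1  1  1
 1  0  1  2  2  2  2  2
 1  0  1  2  3  3  3  3
 1  0  1  2  3  4  4  4
 0  0  1  2  3  4  4  4
 0  0  1  2  3  4  4  4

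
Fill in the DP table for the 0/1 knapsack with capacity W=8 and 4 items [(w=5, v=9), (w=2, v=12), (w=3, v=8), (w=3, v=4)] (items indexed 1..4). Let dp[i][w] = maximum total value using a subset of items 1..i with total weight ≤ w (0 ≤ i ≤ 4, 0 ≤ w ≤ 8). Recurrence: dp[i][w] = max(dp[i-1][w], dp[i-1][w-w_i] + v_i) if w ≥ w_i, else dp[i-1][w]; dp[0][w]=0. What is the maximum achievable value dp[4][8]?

i\w   0   1   2   3   4   5   6   7   8
  0   0   0   0   0   0   0   0   0   0
  1   0   0   0   0   0   9   9   9   9
  2   0   0  12  12  12  12  12  21  21
  3   0   0  12  12  12  20  20  21  21
  4   0   0  12  12  12  20  20  21  24

24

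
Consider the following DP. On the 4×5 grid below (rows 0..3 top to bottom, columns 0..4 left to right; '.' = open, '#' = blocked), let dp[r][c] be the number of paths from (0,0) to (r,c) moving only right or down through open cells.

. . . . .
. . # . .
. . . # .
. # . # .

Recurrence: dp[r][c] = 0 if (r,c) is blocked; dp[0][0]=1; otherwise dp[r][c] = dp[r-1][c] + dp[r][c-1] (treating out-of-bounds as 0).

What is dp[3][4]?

r\c   0   1   2   3   4
  0   1   1   1   1   1
  1   1   2   0   1   2
  2   1   3   3   0   2
  3   1   0   3   0   2

2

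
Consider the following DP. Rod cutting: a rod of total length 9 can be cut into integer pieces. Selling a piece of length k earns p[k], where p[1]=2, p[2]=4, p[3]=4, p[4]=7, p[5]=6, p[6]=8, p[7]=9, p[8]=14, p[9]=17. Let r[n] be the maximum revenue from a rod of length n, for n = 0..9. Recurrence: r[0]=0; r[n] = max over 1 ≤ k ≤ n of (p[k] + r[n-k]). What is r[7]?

   n    0    1    2    3    4    5    6    7    8    9
r[n]    0    2    4    6    8   10   12   14   16   18

14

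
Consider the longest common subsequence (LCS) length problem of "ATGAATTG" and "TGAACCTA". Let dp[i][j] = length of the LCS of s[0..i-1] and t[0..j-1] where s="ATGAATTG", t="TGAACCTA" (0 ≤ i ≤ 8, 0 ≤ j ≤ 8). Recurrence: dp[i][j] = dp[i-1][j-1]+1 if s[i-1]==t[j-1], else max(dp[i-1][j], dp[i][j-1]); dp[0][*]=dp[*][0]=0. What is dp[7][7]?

5

   ''  T  G  A  A  C  C  T  A
''  0  0  0  0  0  0  0  0  0
 A  0  0  0  1  1  1  1  1  1
 T  0  1  1  1  1  1  1  2  2
 G  0  1  2  2  2  2  2  2  2
 A  0  1  2  3  3  3  3  3  3
 A  0  1  2  3  4  4  4  4  4
 T  0  1  2  3  4  4  4  5  5
 T  0  1  2  3  4  4  4  5  5
 G  0  1  2  3  4  4  4  5  5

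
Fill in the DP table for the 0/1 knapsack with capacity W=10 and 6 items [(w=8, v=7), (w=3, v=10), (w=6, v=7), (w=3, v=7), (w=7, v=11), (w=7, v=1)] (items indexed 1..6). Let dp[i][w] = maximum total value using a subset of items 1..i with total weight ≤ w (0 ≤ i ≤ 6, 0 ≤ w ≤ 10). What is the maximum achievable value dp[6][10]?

21

i\w   0   1   2   3   4   5   6   7   8   9  10
  0   0   0   0   0   0   0   0   0   0   0   0
  1   0   0   0   0   0   0   0   0   7   7   7
  2   0   0   0  10  10  10  10  10  10  10  10
  3   0   0   0  10  10  10  10  10  10  17  17
  4   0   0   0  10  10  10  17  17  17  17  17
  5   0   0   0  10  10  10  17  17  17  17  21
  6   0   0   0  10  10  10  17  17  17  17  21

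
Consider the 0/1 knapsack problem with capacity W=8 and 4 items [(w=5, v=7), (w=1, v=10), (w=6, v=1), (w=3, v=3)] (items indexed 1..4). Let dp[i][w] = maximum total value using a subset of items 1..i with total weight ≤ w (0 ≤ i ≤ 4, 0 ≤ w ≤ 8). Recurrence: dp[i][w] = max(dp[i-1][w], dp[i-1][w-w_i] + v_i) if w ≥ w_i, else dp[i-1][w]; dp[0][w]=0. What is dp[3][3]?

10

i\w   0   1   2   3   4   5   6   7   8
  0   0   0   0   0   0   0   0   0   0
  1   0   0   0   0   0   7   7   7   7
  2   0  10  10  10  10  10  17  17  17
  3   0  10  10  10  10  10  17  17  17
  4   0  10  10  10  13  13  17  17  17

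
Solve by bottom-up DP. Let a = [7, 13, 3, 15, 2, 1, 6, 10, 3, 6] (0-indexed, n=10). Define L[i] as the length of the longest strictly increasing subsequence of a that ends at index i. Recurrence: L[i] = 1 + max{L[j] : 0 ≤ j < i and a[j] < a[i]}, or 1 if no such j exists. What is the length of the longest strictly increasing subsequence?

   i    0    1    2    3    4    5    6    7    8    9
a[i]    7   13    3   15    2    1    6   10    3    6
L[i]    1    2    1    3    1    1    2    3    2    3

3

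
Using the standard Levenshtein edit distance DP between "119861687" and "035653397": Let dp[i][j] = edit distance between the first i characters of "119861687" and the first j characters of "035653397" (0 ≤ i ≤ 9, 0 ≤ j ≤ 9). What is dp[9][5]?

8

   ''  0  3  5  6  5  3  3  9  7
''  0  1  2  3  4  5  6  7  8  9
 1  1  1  2  3  4  5  6  7  8  9
 1  2  2  2  3  4  5  6  7  8  9
 9  3  3  3  3  4  5  6  7  7  8
 8  4  4  4  4  4  5  6  7  8  8
 6  5  5  5  5  4  5  6  7  8  9
 1  6  6  6  6  5  5  6  7  8  9
 6  7  7  7  7  6  6  6  7  8  9
 8  8  8  8  8  7  7  7  7  8  9
 7  9  9  9  9  8  8  8  8  8  8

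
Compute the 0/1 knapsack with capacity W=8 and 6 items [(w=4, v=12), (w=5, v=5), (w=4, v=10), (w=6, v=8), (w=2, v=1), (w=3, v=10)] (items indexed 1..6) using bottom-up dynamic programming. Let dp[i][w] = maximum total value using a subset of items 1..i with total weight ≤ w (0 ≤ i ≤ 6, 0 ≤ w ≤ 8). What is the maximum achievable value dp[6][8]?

i\w   0   1   2   3   4   5   6   7   8
  0   0   0   0   0   0   0   0   0   0
  1   0   0   0   0  12  12  12  12  12
  2   0   0   0   0  12  12  12  12  12
  3   0   0   0   0  12  12  12  12  22
  4   0   0   0   0  12  12  12  12  22
  5   0   0   1   1  12  12  13  13  22
  6   0   0   1  10  12  12  13  22  22

22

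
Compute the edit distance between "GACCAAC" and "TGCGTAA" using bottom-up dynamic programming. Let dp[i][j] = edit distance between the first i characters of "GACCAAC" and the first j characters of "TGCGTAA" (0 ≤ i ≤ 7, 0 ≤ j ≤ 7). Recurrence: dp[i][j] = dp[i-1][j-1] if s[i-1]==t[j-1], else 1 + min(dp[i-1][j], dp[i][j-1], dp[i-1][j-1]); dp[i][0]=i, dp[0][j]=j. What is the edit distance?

5

   ''  T  G  C  G  T  A  A
''  0  1  2  3  4  5  6  7
 G  1  1  1  2  3  4  5  6
 A  2  2  2  2  3  4  4  5
 C  3  3  3  2  3  4  5  5
 C  4  4  4  3  3  4  5  6
 A  5  5  5  4  4  4  4  5
 A  6  6  6  5  5  5  4  4
 C  7  7  7  6  6  6  5  5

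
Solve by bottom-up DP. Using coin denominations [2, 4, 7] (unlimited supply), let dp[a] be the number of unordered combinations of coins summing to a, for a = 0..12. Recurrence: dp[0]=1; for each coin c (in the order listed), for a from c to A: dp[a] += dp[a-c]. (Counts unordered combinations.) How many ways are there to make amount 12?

4

after  coin     0     1     2     3     4     5     6     7     8     9    10    11    12
          2     1     0     1     0     1     0     1     0     1     0     1     0     1
          4     1     0     1     0     2     0     2     0     3     0     3     0     4
          7     1     0     1     0     2     0     2     1     3     1     3     2     4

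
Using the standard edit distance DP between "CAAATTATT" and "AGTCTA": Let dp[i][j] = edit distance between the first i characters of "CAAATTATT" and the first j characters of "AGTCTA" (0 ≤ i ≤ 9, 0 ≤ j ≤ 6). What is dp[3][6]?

4

   ''  A  G  T  C  T  A
''  0  1  2  3  4  5  6
 C  1  1  2  3  3  4  5
 A  2  1  2  3  4  4  4
 A  3  2  2  3  4  5  4
 A  4  3  3  3  4  5  5
 T  5  4  4  3  4  4  5
 T  6  5  5  4  4  4  5
 A  7  6  6  5  5  5  4
 T  8  7  7  6  6  5  5
 T  9  8  8  7  7  6  6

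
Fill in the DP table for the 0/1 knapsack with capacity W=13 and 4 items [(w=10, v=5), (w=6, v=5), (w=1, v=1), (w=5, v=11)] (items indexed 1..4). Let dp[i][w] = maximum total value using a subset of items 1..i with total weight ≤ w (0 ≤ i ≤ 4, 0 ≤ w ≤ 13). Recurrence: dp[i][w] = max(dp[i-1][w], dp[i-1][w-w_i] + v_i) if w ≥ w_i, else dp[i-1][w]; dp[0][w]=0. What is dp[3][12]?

i\w   0   1   2   3   4   5   6   7   8   9  10  11  12  13
  0   0   0   0   0   0   0   0   0   0   0   0   0   0   0
  1   0   0   0   0   0   0   0   0   0   0   5   5   5   5
  2   0   0   0   0   0   0   5   5   5   5   5   5   5   5
  3   0   1   1   1   1   1   5   6   6   6   6   6   6   6
  4   0   1   1   1   1  11  12  12  12  12  12  16  17  17

6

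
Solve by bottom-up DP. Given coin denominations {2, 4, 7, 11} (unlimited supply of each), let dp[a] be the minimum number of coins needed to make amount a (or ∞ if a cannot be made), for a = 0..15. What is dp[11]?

1

 a  0  1  2  3  4  5  6  7  8  9 10 11 12 13 14 15
dp  0  -  1  -  1  -  2  1  2  2  3  1  3  2  2  2
(- denotes ∞ / unreachable)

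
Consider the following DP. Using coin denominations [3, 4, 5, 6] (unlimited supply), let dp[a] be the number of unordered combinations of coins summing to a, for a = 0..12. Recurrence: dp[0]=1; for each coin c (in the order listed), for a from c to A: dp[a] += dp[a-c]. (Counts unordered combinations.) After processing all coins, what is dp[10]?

3

after  coin     0     1     2     3     4     5     6     7     8     9    10    11    12
          3     1     0     0     1     0     0     1     0     0     1     0     0     1
          4     1     0     0     1     1     0     1     1     1     1     1     1     2
          5     1     0     0     1     1     1     1     1     2     2     2     2     3
          6     1     0     0     1     1     1     2     1     2     3     3     3     5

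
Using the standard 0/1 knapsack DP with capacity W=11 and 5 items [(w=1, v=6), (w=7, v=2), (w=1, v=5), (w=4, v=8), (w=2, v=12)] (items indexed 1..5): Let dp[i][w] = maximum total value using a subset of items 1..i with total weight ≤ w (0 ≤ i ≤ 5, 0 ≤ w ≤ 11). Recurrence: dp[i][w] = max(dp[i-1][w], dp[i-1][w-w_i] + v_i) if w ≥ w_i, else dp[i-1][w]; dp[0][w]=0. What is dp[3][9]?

13

i\w   0   1   2   3   4   5   6   7   8   9  10  11
  0   0   0   0   0   0   0   0   0   0   0   0   0
  1   0   6   6   6   6   6   6   6   6   6   6   6
  2   0   6   6   6   6   6   6   6   8   8   8   8
  3   0   6  11  11  11  11  11  11  11  13  13  13
  4   0   6  11  11  11  14  19  19  19  19  19  19
  5   0   6  12  18  23  23  23  26  31  31  31  31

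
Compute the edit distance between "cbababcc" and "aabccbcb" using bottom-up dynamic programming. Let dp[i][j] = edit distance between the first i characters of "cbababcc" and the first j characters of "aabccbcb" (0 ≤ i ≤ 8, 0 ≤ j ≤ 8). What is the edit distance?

5

   ''  a  a  b  c  c  b  c  b
''  0  1  2  3  4  5  6  7  8
 c  1  1  2  3  3  4  5  6  7
 b  2  2  2  2  3  4  4  5  6
 a  3  2  2  3  3  4  5  5  6
 b  4  3  3  2  3  4  4  5  5
 a  5  4  3  3  3  4  5  5  6
 b  6  5  4  3  4  4  4  5  5
 c  7  6  5  4  3  4  5  4  5
 c  8  7  6  5  4  3  4  5  5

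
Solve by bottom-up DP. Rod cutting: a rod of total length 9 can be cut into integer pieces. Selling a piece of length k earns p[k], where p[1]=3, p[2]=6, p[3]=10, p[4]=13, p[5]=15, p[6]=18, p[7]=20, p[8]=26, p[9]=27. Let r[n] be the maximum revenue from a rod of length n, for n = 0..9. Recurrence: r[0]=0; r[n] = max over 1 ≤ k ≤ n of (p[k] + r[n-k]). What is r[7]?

23

   n    0    1    2    3    4    5    6    7    8    9
r[n]    0    3    6   10   13   16   20   23   26   30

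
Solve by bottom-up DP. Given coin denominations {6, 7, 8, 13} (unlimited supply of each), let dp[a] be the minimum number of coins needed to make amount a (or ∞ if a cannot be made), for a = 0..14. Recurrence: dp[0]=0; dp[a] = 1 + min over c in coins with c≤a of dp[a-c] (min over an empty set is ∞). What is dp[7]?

1

 a  0  1  2  3  4  5  6  7  8  9 10 11 12 13 14
dp  0  -  -  -  -  -  1  1  1  -  -  -  2  1  2
(- denotes ∞ / unreachable)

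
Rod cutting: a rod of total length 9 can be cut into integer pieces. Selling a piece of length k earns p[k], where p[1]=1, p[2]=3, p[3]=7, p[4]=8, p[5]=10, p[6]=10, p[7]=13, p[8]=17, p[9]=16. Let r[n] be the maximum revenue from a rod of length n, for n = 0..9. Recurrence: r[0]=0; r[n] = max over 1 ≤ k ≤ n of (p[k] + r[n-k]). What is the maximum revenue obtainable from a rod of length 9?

   n    0    1    2    3    4    5    6    7    8    9
r[n]    0    1    3    7    8   10   14   15   17   21

21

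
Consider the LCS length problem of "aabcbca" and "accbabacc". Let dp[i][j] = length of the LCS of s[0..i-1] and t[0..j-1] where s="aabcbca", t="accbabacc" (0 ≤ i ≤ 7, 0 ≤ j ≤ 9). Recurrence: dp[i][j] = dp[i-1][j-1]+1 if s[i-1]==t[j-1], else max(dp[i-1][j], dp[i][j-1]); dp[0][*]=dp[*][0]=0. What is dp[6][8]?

   ''  a  c  c  b  a  b  a  c  c
''  0  0  0  0  0  0  0  0  0  0
 a  0  1  1  1  1  1  1  1  1  1
 a  0  1  1  1  1  2  2  2  2  2
 b  0  1  1  1  2  2  3  3  3  3
 c  0  1  2  2  2  2  3  3  4  4
 b  0  1  2  2  3  3  3  3  4  4
 c  0  1  2  3  3  3  3  3  4  5
 a  0  1  2  3  3  4  4  4  4  5

4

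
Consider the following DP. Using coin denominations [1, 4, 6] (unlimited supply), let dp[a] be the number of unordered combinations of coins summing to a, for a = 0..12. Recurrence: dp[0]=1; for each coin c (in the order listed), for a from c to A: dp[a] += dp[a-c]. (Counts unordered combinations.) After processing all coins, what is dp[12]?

after  coin     0     1     2     3     4     5     6     7     8     9    10    11    12
          1     1     1     1     1     1     1     1     1     1     1     1     1     1
          4     1     1     1     1     2     2     2     2     3     3     3     3     4
          6     1     1     1     1     2     2     3     3     4     4     5     5     7

7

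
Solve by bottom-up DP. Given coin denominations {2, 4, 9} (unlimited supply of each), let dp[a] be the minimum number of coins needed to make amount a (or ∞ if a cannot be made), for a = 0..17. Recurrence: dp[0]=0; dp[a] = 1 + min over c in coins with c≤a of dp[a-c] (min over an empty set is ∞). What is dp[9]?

1

 a  0  1  2  3  4  5  6  7  8  9 10 11 12 13 14 15 16 17
dp  0  -  1  -  1  -  2  -  2  1  3  2  3  2  4  3  4  3
(- denotes ∞ / unreachable)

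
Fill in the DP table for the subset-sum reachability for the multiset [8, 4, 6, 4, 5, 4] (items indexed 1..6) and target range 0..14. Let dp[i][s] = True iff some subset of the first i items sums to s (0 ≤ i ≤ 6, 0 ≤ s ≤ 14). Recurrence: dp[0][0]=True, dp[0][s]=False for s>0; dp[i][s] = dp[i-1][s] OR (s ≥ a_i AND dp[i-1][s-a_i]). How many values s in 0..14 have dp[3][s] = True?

i\s   0   1   2   3   4   5   6   7   8   9  10  11  12  13  14
  0   T   F   F   F   F   F   F   F   F   F   F   F   F   F   F
  1   T   F   F   F   F   F   F   F   T   F   F   F   F   F   F
  2   T   F   F   F   T   F   F   F   T   F   F   F   T   F   F
  3   T   F   F   F   T   F   T   F   T   F   T   F   T   F   T
  4   T   F   F   F   T   F   T   F   T   F   T   F   T   F   T
  5   T   F   F   F   T   T   T   F   T   T   T   T   T   T   T
  6   T   F   F   F   T   T   T   F   T   T   T   T   T   T   T

7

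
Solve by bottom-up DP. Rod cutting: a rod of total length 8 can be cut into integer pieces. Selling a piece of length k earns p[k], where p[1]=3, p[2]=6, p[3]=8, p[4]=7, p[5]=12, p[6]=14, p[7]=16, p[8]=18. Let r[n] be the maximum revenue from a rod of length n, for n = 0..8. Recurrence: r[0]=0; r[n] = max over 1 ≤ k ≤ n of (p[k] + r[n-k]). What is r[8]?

24

   n    0    1    2    3    4    5    6    7    8
r[n]    0    3    6    9   12   15   18   21   24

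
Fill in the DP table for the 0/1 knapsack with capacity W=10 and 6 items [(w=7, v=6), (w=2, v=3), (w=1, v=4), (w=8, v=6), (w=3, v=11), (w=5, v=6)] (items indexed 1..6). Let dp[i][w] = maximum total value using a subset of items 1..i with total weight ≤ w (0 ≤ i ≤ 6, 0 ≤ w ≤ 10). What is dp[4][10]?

13

i\w   0   1   2   3   4   5   6   7   8   9  10
  0   0   0   0   0   0   0   0   0   0   0   0
  1   0   0   0   0   0   0   0   6   6   6   6
  2   0   0   3   3   3   3   3   6   6   9   9
  3   0   4   4   7   7   7   7   7  10  10  13
  4   0   4   4   7   7   7   7   7  10  10  13
  5   0   4   4  11  15  15  18  18  18  18  18
  6   0   4   4  11  15  15  18  18  18  21  21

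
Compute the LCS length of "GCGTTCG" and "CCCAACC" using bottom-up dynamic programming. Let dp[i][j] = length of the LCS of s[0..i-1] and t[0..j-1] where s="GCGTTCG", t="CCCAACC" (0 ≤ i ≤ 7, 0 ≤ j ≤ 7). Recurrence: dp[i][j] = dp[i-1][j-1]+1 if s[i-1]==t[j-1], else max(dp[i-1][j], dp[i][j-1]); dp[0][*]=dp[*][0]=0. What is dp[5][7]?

1

   ''  C  C  C  A  A  C  C
''  0  0  0  0  0  0  0  0
 G  0  0  0  0  0  0  0  0
 C  0  1  1  1  1  1  1  1
 G  0  1  1  1  1  1  1  1
 T  0  1  1  1  1  1  1  1
 T  0  1  1  1  1  1  1  1
 C  0  1  2  2  2  2  2  2
 G  0  1  2  2  2  2  2  2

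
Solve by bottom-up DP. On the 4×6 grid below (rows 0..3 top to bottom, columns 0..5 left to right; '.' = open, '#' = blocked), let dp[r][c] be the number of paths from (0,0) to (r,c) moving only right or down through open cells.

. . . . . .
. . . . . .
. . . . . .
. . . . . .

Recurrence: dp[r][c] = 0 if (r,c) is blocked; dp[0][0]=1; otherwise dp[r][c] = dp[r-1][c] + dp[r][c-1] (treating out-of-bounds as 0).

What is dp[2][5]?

21

r\c   0   1   2   3   4   5
  0   1   1   1   1   1   1
  1   1   2   3   4   5   6
  2   1   3   6  10  15  21
  3   1   4  10  20  35  56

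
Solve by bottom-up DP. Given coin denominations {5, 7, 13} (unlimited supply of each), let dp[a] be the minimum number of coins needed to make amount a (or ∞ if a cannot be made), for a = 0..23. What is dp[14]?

 a  0  1  2  3  4  5  6  7  8  9 10 11 12 13 14 15 16 17 18 19 20 21 22 23
dp  0  -  -  -  -  1  -  1  -  -  2  -  2  1  2  3  -  3  2  3  2  3  4  3
(- denotes ∞ / unreachable)

2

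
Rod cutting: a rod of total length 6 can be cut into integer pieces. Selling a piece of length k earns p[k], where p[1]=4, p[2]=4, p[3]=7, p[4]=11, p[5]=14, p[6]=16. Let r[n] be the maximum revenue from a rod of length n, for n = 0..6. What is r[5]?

   n    0    1    2    3    4    5    6
r[n]    0    4    8   12   16   20   24

20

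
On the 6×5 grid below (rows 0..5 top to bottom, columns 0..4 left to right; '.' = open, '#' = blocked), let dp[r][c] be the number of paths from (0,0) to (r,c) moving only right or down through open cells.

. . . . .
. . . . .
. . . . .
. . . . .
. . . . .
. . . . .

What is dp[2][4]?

r\c   0   1   2   3   4
  0   1   1   1   1   1
  1   1   2   3   4   5
  2   1   3   6  10  15
  3   1   4  10  20  35
  4   1   5  15  35  70
  5   1   6  21  56 126

15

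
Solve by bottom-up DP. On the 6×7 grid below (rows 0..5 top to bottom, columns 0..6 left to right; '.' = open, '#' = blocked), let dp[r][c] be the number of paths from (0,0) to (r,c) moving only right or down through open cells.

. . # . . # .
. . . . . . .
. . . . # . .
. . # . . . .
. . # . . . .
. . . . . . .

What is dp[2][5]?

r\c   0   1   2   3   4   5   6
  0   1   1   0   0   0   0   0
  1   1   2   2   2   2   2   2
  2   1   3   5   7   0   2   4
  3   1   4   0   7   7   9  13
  4   1   5   0   7  14  23  36
  5   1   6   6  13  27  50  86

2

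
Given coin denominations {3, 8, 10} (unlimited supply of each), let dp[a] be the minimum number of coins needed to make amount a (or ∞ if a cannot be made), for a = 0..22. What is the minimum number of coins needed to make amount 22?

4

 a  0  1  2  3  4  5  6  7  8  9 10 11 12 13 14 15 16 17 18 19 20 21 22
dp  0  -  -  1  -  -  2  -  1  3  1  2  4  2  3  5  2  4  2  3  2  3  4
(- denotes ∞ / unreachable)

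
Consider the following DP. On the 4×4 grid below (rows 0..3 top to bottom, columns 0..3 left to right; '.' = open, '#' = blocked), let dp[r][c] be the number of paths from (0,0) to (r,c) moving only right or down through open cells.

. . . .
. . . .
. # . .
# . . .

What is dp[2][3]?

r\c   0   1   2   3
  0   1   1   1   1
  1   1   2   3   4
  2   1   0   3   7
  3   0   0   3  10

7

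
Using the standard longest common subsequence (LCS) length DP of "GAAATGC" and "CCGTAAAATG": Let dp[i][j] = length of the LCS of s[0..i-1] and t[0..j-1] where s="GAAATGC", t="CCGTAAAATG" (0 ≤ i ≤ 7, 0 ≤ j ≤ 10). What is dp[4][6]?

3

   ''  C  C  G  T  A  A  A  A  T  G
''  0  0  0  0  0  0  0  0  0  0  0
 G  0  0  0  1  1  1  1  1  1  1  1
 A  0  0  0  1  1  2  2  2  2  2  2
 A  0  0  0  1  1  2  3  3  3  3  3
 A  0  0  0  1  1  2  3  4  4  4  4
 T  0  0  0  1  2  2  3  4  4  5  5
 G  0  0  0  1  2  2  3  4  4  5  6
 C  0  1  1  1  2  2  3  4  4  5  6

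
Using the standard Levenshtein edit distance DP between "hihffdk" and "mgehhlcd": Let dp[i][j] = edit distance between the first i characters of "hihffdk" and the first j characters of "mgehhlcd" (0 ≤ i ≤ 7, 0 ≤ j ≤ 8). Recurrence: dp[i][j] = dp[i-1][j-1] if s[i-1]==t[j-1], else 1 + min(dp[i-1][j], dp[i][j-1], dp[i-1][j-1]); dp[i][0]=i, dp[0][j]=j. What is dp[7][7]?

7

   ''  m  g  e  h  h  l  c  d
''  0  1  2  3  4  5  6  7  8
 h  1  1  2  3  3  4  5  6  7
 i  2  2  2  3  4  4  5  6  7
 h  3  3  3  3  3  4  5  6  7
 f  4  4  4  4  4  4  5  6  7
 f  5  5  5  5  5  5  5  6  7
 d  6  6  6  6  6  6  6  6  6
 k  7  7  7  7  7  7  7  7  7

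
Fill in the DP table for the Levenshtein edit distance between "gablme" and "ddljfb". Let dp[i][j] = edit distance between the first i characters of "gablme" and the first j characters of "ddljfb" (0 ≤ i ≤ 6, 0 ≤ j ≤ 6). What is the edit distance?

   ''  d  d  l  j  f  b
''  0  1  2  3  4  5  6
 g  1  1  2  3  4  5  6
 a  2  2  2  3  4  5  6
 b  3  3  3  3  4  5  5
 l  4  4  4  3  4  5  6
 m  5  5  5  4  4  5  6
 e  6  6  6  5  5  5  6

6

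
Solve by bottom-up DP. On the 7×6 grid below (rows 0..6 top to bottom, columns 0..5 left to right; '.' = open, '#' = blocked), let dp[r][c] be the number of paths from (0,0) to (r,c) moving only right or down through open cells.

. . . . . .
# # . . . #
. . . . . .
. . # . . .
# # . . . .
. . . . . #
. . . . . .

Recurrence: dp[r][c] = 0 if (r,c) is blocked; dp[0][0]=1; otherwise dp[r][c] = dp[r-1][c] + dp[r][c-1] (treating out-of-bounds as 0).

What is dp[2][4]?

r\c   0   1   2   3   4   5
  0   1   1   1   1   1   1
  1   0   0   1   2   3   0
  2   0   0   1   3   6   6
  3   0   0   0   3   9  15
  4   0   0   0   3  12  27
  5   0   0   0   3  15   0
  6   0   0   0   3  18  18

6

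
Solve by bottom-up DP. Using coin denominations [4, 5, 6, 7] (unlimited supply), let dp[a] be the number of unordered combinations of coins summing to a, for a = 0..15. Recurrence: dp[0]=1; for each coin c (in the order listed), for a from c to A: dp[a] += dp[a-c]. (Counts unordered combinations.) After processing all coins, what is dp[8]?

1

after  coin     0     1     2     3     4     5     6     7     8     9    10    11    12    13    14    15
          4     1     0     0     0     1     0     0     0     1     0     0     0     1     0     0     0
          5     1     0     0     0     1     1     0     0     1     1     1     0     1     1     1     1
          6     1     0     0     0     1     1     1     0     1     1     2     1     2     1     2     2
          7     1     0     0     0     1     1     1     1     1     1     2     2     3     2     3     3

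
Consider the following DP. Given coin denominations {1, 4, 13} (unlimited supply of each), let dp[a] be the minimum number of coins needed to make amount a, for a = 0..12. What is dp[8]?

 a  0  1  2  3  4  5  6  7  8  9 10 11 12
dp  0  1  2  3  1  2  3  4  2  3  4  5  3

2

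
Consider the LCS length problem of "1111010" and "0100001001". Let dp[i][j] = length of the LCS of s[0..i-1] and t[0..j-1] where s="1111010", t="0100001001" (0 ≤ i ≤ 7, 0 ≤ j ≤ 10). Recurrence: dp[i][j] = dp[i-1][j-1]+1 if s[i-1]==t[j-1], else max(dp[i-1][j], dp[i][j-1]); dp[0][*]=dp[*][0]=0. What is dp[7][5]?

   ''  0  1  0  0  0  0  1  0  0  1
''  0  0  0  0  0  0  0  0  0  0  0
 1  0  0  1  1  1  1  1  1  1  1  1
 1  0  0  1  1  1  1  1  2  2  2  2
 1  0  0  1  1  1  1  1  2  2  2  3
 1  0  0  1  1  1  1  1  2  2  2  3
 0  0  1  1  2  2  2  2  2  3  3  3
 1  0  1  2  2  2  2  2  3  3  3  4
 0  0  1  2  3  3  3  3  3  4  4  4

3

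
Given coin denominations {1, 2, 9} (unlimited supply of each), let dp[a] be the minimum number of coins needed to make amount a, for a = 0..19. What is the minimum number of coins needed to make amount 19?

3

 a  0  1  2  3  4  5  6  7  8  9 10 11 12 13 14 15 16 17 18 19
dp  0  1  1  2  2  3  3  4  4  1  2  2  3  3  4  4  5  5  2  3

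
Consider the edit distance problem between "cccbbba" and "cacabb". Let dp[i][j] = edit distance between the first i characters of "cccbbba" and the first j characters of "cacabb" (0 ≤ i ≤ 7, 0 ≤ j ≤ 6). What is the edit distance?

   ''  c  a  c  a  b  b
''  0  1  2  3  4  5  6
 c  1  0  1  2  3  4  5
 c  2  1  1  1  2  3  4
 c  3  2  2  1  2  3  4
 b  4  3  3  2  2  2  3
 b  5  4  4  3  3  2  2
 b  6  5  5  4  4  3  2
 a  7  6  5  5  4  4  3

3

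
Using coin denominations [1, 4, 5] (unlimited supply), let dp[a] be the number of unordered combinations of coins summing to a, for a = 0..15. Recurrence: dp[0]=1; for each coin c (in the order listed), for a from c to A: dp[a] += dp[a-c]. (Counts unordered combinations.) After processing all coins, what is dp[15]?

10

after  coin     0     1     2     3     4     5     6     7     8     9    10    11    12    13    14    15
          1     1     1     1     1     1     1     1     1     1     1     1     1     1     1     1     1
          4     1     1     1     1     2     2     2     2     3     3     3     3     4     4     4     4
          5     1     1     1     1     2     3     3     3     4     5     6     6     7     8     9    10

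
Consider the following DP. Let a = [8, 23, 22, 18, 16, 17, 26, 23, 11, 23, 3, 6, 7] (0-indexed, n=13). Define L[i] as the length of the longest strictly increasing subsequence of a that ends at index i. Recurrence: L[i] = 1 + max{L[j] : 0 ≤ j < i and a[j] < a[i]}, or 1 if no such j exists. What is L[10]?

1

   i    0    1    2    3    4    5    6    7    8    9   10   11   12
a[i]    8   23   22   18   16   17   26   23   11   23    3    6    7
L[i]    1    2    2    2    2    3    4    4    2    4    1    2    3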